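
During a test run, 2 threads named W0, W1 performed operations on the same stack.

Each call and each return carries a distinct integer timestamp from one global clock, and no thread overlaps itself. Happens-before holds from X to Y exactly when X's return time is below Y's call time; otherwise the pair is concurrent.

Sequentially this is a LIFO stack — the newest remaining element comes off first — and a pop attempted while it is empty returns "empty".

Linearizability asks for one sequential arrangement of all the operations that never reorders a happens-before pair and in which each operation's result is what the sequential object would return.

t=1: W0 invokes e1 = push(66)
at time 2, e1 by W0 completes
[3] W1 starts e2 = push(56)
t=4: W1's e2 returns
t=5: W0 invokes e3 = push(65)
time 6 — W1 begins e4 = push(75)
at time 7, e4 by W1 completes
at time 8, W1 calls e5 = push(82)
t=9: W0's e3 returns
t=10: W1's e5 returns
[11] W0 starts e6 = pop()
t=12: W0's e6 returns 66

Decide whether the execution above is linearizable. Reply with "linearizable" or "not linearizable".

not linearizable

through event 11 a valid linearization exists; event 12 (e6 responding at time 12) ends that
the 6 completed operations admit 3 real-time orders; each fails the stack replay
take e1, e2, e3, e4, e5, e6: step 6 already fails, because e6 pop() → 66 cannot occur there
take e1, e2, e4, e3, e5, e6: step 6 already fails, because e6 pop() → 66 cannot occur there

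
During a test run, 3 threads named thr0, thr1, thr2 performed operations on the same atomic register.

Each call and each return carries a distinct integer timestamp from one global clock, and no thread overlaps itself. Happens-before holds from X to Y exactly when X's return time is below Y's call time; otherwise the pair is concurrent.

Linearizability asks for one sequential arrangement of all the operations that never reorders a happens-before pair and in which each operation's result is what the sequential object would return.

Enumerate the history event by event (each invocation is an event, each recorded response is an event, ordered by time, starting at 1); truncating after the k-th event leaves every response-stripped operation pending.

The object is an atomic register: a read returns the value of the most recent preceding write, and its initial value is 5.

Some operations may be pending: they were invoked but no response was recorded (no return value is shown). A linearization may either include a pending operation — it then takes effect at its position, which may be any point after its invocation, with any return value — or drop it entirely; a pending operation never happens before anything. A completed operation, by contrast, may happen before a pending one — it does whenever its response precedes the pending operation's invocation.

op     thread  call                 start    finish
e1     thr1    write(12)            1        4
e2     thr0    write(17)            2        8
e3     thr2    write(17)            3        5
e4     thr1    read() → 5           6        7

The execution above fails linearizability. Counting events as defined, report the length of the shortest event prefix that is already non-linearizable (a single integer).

7

events 1..6 are linearizable; a witness order is e1, e2, e3:
after step 1 (e1 write(12)): value 12
after step 2 (e2 write(17) (pending, included)): value 17
after step 3 (e3 write(17)): value 17
once event 7 joins (e4's response, time 7), exhaustive search finds no witness
every completion of the 1 pending operation (e2) was checked; none linearizes
take e1, e3, e4 (pending dropped): step 3 already fails, because e4 read() → 5 cannot occur there
take e3, e1, e4 (pending dropped): step 3 already fails, because e4 read() → 5 cannot occur there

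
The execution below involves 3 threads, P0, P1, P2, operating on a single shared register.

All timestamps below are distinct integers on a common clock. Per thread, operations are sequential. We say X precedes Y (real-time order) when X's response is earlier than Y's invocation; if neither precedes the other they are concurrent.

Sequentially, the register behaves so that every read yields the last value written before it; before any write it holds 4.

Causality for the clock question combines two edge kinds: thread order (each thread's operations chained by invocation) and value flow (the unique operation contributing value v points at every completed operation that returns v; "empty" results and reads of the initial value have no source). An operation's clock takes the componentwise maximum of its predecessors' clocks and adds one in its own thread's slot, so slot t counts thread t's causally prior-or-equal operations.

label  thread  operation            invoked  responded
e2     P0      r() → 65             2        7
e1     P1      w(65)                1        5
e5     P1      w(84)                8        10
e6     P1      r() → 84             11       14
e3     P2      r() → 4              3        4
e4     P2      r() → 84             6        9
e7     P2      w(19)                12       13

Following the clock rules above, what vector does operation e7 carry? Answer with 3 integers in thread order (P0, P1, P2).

(0, 2, 3)

VC(e3, invoked at 3): no causal predecessors; +1 on P2 → (0, 0, 1)
VC(e1, invoked at 1): no causal predecessors; +1 on P1 → (0, 1, 0)
VC(e5, invoked at 8): max of VC(e1)=(0, 1, 0), then +1 on thread P1 → (0, 2, 0)
VC(e2, invoked at 2): max of VC(e1)=(0, 1, 0), then +1 on thread P0 → (1, 1, 0)
VC(e6, invoked at 11): max of VC(e5)=(0, 2, 0), then +1 on thread P1 → (0, 3, 0)
VC(e4, invoked at 6): max of VC(e3)=(0, 0, 1), VC(e5)=(0, 2, 0), then +1 on thread P2 → (0, 2, 2)
VC(e7, invoked at 12): max of VC(e4)=(0, 2, 2), then +1 on thread P2 → (0, 2, 3)
target: VC(e7) = (0, 2, 3)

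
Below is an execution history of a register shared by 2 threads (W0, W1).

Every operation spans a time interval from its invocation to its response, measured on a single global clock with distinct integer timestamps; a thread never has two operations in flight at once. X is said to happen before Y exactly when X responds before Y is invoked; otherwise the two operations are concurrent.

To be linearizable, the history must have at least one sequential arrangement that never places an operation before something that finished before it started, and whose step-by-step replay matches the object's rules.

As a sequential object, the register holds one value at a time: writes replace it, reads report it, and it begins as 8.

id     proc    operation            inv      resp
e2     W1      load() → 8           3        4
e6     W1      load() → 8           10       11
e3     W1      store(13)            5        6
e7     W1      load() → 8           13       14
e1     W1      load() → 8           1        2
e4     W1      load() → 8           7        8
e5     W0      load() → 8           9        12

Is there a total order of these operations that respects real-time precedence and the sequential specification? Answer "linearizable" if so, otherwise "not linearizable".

already the first 8 events (up to e4's response at time 8) admit no linearization; the first 7 still do
a single order respects real time; the 4 completed register operations fail replay along it
take e1, e2, e3, e4: step 4 already fails, because e4 load() → 8 cannot occur there

not linearizable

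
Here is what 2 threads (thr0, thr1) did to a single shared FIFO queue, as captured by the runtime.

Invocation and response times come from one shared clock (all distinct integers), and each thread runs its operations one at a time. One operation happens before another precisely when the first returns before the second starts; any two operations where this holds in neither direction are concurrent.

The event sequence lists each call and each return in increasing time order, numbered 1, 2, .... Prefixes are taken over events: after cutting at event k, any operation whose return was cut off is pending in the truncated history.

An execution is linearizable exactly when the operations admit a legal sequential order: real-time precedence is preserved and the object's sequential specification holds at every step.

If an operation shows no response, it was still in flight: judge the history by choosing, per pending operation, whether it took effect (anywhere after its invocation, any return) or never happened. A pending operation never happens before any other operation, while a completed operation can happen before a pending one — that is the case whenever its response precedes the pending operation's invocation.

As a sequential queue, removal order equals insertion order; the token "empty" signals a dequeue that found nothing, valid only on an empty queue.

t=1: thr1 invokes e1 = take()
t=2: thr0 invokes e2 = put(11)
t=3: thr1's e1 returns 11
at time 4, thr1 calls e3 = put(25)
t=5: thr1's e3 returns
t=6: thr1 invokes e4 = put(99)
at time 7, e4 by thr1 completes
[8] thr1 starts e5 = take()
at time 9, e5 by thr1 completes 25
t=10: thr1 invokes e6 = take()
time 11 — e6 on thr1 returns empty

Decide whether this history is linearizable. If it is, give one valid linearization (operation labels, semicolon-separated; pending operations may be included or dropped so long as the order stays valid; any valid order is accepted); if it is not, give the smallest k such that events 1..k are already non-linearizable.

cut after 10 events: linearizable; cut after 11 events (e6 responds, time 11): not linearizable
exactly one order of the 5 completed ops respects real time; the FIFO queue replay fails
include/drop combinations of the 1 pending operation (e2) were all tried; none helps
take e1, e3, e4, e5, e6 (pending dropped): step 1 already fails, because e1 take() → 11 cannot occur there

not linearizable — minimal violating prefix: 11 events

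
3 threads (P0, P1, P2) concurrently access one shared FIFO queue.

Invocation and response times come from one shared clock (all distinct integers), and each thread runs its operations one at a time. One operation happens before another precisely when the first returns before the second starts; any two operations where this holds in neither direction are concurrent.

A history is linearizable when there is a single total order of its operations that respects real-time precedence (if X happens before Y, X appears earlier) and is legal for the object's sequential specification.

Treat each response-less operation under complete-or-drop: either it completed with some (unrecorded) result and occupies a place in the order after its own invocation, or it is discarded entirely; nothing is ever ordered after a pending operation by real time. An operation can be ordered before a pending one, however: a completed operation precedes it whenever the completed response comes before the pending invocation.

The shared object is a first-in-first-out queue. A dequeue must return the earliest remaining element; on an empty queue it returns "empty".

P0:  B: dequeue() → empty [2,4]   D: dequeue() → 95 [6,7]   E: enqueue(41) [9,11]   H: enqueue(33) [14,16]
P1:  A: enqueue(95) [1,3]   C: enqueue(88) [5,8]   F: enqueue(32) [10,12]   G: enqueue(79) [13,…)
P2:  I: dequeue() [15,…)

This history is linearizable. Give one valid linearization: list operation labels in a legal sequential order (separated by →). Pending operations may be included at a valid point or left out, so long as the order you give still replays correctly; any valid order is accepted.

step 1: B dequeue() → empty — queue <>
step 2: A enqueue(95) — queue <95>
step 3: C enqueue(88) — queue <95,88>
step 4: D dequeue() → 95 — queue <88>
step 5: E enqueue(41) — queue <88,41>
step 6: F enqueue(32) — queue <88,41,32>
step 7: G enqueue(79) (pending, included) — queue <88,41,32,79>
step 8: H enqueue(33) — queue <88,41,32,79,33>

B → A → C → D → E → F → G → H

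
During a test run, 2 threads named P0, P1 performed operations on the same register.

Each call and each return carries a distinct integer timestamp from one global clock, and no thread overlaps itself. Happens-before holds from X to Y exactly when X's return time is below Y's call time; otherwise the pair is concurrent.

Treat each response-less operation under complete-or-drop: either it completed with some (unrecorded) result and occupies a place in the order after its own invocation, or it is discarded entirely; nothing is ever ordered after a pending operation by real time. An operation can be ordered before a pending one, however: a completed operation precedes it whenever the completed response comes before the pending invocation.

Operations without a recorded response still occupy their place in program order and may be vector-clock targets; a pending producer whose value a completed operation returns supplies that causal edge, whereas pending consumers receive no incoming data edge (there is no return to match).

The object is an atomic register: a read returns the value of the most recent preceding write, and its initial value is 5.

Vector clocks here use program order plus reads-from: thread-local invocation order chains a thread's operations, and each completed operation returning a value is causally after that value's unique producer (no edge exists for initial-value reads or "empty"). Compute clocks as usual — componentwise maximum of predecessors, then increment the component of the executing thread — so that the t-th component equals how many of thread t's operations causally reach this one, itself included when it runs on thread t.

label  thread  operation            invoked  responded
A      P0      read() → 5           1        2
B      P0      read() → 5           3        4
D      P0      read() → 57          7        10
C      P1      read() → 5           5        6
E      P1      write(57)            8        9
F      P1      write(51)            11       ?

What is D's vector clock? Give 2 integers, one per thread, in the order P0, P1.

no predecessors for C (invoked 5): P1 increments from zero → (0, 1)
no predecessors for A (invoked 1): P0 increments from zero → (1, 0)
E, invoked 8, takes VC(C)=(0, 1) under max, adds 1 for P1 → (0, 2)
B, invoked 3, takes VC(A)=(1, 0) under max, adds 1 for P0 → (2, 0)
F, invoked 11, takes VC(E)=(0, 2) under max, adds 1 for P1 → (0, 3)
D, invoked 7, takes VC(B)=(2, 0), VC(E)=(0, 2) under max, adds 1 for P0 → (3, 2)
target: VC(D) = (3, 2)

(3, 2)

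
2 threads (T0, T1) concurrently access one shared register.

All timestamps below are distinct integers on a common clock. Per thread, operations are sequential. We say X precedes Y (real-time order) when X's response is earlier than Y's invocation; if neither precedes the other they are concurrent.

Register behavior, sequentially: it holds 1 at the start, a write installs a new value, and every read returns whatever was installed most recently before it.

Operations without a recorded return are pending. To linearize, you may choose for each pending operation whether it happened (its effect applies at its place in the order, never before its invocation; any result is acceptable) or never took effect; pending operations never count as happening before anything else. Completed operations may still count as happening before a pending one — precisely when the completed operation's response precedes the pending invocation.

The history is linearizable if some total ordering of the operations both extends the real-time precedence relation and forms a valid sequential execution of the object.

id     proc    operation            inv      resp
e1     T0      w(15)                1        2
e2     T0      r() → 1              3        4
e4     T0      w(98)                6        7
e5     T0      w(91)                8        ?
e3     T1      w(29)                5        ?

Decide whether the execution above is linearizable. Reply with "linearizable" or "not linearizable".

not linearizable

the violation lands at event 4, e2's response at time 4: events 1..3 linearize, events 1..4 do not
a single order respects real time; the 2 completed register operations fail replay along it
one such order, e1, e2, breaks at step 2 where e2 r() → 1 is illegal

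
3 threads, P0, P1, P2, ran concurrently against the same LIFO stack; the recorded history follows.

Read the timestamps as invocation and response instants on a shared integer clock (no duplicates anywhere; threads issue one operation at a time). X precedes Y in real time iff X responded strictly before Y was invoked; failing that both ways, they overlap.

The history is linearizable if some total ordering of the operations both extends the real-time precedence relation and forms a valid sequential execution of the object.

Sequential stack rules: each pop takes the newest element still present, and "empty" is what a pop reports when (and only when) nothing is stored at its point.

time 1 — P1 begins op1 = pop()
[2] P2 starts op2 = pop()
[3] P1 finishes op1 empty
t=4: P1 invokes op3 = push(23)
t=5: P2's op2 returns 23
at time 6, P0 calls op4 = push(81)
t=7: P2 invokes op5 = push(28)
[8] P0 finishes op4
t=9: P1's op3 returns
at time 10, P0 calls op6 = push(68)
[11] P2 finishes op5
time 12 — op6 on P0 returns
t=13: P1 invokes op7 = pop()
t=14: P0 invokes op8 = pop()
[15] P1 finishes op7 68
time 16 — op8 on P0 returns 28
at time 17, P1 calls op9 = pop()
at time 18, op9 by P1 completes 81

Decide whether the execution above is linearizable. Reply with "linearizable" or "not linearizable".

linearizable

one valid linearization: op1, op3, op2, op4, op5, op6, op7, op8, op9
step 1: op1 pop() → empty — stack <>
step 2: op3 push(23) — stack <23>
step 3: op2 pop() → 23 — stack <>
step 4: op4 push(81) — stack <81>
step 5: op5 push(28) — stack <81,28>
step 6: op6 push(68) — stack <81,28,68>
step 7: op7 pop() → 68 — stack <81,28>
step 8: op8 pop() → 28 — stack <81>
step 9: op9 pop() → 81 — stack <>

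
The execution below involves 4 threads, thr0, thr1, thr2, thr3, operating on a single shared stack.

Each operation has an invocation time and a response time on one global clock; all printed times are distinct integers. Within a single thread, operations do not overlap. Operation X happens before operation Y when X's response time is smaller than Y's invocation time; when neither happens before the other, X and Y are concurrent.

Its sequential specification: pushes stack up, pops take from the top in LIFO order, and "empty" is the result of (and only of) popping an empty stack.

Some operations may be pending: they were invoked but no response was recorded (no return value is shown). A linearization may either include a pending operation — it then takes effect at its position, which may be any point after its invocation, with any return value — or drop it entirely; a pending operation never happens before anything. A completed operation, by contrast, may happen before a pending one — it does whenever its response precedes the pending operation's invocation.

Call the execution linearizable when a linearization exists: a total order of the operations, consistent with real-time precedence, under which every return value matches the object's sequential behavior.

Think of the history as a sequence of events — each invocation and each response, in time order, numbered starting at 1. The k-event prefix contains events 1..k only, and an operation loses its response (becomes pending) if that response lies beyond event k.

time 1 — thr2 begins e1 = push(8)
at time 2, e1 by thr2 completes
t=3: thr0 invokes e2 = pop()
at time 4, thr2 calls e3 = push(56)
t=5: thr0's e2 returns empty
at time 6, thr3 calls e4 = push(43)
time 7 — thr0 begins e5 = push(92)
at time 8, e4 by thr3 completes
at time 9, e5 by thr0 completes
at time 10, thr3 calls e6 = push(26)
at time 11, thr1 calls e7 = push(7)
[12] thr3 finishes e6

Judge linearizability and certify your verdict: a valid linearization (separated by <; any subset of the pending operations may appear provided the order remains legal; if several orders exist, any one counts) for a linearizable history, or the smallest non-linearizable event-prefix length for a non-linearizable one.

not linearizable — minimal violating prefix: 5 events

through event 4 a valid linearization exists; event 5 (e2 responding at time 5) ends that
exactly one order of the 2 completed ops respects real time; the stack replay fails
every completion of the 1 pending operation (e3) was checked; none linearizes
for example e1, e2 (pending dropped) fails at step 2: e2 pop() → empty is not legal there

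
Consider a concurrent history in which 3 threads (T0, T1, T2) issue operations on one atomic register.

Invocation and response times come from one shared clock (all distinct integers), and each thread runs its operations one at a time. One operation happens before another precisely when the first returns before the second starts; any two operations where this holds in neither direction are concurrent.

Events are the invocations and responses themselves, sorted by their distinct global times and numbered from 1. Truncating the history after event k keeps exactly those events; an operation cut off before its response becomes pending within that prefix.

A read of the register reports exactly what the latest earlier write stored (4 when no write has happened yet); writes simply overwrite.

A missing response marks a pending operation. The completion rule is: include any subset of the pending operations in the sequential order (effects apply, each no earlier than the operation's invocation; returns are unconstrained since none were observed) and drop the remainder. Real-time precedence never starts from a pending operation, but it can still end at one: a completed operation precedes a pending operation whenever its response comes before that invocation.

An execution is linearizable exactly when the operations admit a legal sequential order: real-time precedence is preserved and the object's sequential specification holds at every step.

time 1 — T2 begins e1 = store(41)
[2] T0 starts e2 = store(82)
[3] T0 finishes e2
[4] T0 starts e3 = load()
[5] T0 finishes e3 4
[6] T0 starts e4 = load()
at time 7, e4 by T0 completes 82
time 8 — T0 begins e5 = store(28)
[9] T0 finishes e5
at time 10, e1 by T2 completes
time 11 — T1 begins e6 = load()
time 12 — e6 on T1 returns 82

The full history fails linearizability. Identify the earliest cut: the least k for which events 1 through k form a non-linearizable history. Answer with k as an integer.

5

events 1..4 are linearizable; a witness order is e1, e2:
step 1: e1 store(41) (pending, included) — value 41
step 2: e2 store(82) — value 82
at event 5 (e3's time-5 response) nothing linearizes any more
no completion choice of the 1 pending operation (e1) rescues it — every subset was tried
one such order, e2, e3 (pending dropped), breaks at step 2 where e3 load() → 4 is illegal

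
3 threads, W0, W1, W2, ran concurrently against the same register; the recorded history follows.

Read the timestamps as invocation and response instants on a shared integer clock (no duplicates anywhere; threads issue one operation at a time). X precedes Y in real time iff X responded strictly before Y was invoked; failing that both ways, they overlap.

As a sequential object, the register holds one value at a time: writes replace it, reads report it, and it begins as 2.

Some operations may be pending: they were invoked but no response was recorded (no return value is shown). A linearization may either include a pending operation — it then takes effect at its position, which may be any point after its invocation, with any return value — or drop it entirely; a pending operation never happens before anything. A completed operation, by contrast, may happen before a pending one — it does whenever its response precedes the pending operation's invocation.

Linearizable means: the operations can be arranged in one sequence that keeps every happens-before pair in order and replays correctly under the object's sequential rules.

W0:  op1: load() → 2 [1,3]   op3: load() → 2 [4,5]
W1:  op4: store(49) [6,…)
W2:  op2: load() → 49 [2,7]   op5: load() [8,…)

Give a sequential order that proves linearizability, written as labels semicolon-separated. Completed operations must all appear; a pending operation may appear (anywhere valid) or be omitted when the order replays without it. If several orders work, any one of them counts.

op1; op3; op4; op2

step 1: op1 load() → 2 — value 2
step 2: op3 load() → 2 — value 2
step 3: op4 store(49) (pending, included) — value 49
step 4: op2 load() → 49 — value 49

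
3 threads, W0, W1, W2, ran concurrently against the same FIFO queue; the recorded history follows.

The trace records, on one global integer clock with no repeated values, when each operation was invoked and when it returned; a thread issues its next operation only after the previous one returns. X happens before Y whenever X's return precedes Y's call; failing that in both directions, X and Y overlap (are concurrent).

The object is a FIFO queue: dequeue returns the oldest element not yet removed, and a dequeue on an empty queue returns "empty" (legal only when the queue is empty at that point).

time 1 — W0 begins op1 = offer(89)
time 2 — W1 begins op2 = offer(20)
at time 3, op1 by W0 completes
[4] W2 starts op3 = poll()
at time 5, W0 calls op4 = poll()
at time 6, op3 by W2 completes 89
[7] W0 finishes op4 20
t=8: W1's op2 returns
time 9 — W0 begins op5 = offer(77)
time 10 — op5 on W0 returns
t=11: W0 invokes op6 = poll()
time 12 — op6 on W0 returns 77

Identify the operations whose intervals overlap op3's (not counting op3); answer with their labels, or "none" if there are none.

op3 runs from 4 to 6; window-overlapping ops are concurrent
op1 [1,3]: before
op2 [2,8]: concurrent
op4 [5,7]: concurrent
op5 [9,10]: after
op6 [11,12]: after

op2, op4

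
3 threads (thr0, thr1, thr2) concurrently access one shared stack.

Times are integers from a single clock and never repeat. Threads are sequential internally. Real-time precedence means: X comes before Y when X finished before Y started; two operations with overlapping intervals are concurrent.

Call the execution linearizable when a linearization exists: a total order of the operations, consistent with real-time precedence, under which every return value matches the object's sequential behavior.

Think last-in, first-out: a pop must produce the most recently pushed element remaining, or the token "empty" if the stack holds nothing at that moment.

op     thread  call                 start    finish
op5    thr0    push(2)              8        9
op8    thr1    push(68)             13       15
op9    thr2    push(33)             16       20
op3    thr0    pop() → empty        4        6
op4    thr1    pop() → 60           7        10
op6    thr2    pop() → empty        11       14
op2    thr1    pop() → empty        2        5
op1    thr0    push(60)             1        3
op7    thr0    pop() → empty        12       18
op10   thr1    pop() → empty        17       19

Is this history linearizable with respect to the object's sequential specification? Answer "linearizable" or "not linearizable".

events 1..5 are fine; event 6 — the response of op3 at time 6 — makes the prefix non-linearizable
all 3 real-time-respecting orders fail — 3 completed stack operations, no legal replay
take op1, op2, op3: step 2 already fails, because op2 pop() → empty cannot occur there
take op1, op3, op2: step 2 already fails, because op3 pop() → empty cannot occur there

not linearizable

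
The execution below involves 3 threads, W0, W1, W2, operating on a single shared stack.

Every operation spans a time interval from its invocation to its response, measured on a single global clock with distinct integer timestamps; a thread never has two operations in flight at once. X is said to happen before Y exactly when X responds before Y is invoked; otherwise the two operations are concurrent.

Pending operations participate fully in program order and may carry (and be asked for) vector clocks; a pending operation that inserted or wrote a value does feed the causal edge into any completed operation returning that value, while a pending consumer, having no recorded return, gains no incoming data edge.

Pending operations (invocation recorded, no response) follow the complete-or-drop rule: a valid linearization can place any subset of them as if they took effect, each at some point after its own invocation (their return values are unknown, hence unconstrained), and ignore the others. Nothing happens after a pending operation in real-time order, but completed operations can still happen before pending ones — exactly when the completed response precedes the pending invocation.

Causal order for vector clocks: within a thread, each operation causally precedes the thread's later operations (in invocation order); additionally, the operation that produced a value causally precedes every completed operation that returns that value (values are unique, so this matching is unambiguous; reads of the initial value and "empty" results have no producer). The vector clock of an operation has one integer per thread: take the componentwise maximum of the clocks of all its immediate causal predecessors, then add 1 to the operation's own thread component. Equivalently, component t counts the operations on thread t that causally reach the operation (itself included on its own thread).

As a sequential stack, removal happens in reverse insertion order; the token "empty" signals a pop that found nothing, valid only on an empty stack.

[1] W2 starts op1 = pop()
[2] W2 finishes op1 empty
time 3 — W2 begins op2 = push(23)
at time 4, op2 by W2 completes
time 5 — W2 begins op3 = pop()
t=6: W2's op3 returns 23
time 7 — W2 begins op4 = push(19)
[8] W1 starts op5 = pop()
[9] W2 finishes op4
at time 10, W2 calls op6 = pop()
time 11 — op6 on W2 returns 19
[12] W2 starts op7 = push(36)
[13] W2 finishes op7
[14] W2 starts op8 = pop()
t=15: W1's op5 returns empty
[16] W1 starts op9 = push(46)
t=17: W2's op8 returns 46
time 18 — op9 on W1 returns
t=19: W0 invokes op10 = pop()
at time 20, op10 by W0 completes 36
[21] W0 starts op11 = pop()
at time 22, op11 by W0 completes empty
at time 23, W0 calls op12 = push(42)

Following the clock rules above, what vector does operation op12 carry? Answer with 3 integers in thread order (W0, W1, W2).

op1 (invocation 1): nothing precedes it; W2's component alone gives (0, 0, 1)
op5 (invocation 8): nothing precedes it; W1's component alone gives (0, 1, 0)
invoked at 3, op2 merges VC(op1)=(0, 0, 1) and bumps W2's slot → (0, 0, 2)
invoked at 16, op9 merges VC(op5)=(0, 1, 0) and bumps W1's slot → (0, 2, 0)
invoked at 5, op3 merges VC(op2)=(0, 0, 2) and bumps W2's slot → (0, 0, 3)
invoked at 7, op4 merges VC(op3)=(0, 0, 3) and bumps W2's slot → (0, 0, 4)
invoked at 10, op6 merges VC(op4)=(0, 0, 4) and bumps W2's slot → (0, 0, 5)
invoked at 12, op7 merges VC(op6)=(0, 0, 5) and bumps W2's slot → (0, 0, 6)
invoked at 19, op10 merges VC(op7)=(0, 0, 6) and bumps W0's slot → (1, 0, 6)
invoked at 21, op11 merges VC(op10)=(1, 0, 6) and bumps W0's slot → (2, 0, 6)
invoked at 14, op8 merges VC(op7)=(0, 0, 6), VC(op9)=(0, 2, 0) and bumps W2's slot → (0, 2, 7)
invoked at 23, op12 merges VC(op11)=(2, 0, 6) and bumps W0's slot → (3, 0, 6)
target: VC(op12) = (3, 0, 6)

(3, 0, 6)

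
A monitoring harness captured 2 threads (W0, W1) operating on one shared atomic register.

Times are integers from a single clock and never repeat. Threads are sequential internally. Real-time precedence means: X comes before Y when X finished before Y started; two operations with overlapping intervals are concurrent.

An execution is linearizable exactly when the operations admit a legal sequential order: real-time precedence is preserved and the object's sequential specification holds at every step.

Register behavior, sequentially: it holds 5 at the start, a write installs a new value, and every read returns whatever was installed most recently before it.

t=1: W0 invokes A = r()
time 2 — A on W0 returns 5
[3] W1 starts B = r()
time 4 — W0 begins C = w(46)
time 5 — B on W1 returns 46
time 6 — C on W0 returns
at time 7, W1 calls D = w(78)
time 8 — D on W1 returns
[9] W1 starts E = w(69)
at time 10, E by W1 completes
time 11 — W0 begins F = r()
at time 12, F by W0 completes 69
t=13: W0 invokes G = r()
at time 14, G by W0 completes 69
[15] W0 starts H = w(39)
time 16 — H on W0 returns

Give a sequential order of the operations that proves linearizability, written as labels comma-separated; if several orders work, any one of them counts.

A, C, B, D, E, F, G, H

step 1: A r() → 5 — value 5
step 2: C w(46) — value 46
step 3: B r() → 46 — value 46
step 4: D w(78) — value 78
step 5: E w(69) — value 69
step 6: F r() → 69 — value 69
step 7: G r() → 69 — value 69
step 8: H w(39) — value 39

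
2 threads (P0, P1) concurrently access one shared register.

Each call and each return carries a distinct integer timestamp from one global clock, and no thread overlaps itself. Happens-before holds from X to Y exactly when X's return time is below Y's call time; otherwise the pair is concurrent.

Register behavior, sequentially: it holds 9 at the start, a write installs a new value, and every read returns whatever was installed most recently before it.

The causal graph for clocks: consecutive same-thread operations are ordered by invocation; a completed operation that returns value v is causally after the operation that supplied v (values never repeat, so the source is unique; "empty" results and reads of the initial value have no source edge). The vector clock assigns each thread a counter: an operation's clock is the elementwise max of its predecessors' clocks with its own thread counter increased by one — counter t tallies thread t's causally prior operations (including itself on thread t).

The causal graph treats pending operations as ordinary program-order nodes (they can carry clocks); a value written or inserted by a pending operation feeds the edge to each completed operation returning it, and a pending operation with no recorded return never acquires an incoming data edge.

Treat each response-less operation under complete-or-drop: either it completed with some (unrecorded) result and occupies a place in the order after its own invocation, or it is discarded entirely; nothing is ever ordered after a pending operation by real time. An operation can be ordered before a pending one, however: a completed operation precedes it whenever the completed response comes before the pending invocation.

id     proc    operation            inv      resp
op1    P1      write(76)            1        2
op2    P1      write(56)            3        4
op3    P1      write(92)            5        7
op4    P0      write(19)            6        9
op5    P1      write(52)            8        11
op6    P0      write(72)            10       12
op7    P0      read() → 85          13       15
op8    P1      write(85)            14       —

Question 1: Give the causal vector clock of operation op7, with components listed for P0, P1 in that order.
Answer: (3, 5)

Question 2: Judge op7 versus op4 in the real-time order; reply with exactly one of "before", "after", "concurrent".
Answer: after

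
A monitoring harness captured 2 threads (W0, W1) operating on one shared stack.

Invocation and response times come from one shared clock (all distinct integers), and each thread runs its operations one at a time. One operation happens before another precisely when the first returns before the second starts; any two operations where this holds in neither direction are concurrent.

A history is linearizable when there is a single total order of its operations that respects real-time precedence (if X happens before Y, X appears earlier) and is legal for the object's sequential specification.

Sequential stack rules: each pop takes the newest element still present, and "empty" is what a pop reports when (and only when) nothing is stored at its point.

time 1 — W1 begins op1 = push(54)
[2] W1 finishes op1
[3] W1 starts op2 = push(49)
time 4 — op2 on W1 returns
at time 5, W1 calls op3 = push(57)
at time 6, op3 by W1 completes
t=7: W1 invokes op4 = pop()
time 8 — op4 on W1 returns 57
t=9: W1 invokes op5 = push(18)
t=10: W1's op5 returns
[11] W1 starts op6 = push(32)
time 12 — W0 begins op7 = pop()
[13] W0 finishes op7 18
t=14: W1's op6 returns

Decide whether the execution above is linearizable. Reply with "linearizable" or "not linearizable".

witness order: op1, op2, op3, op4, op5, op7, op6
1. op1 push(54), leaving stack <54>
2. op2 push(49), leaving stack <54,49>
3. op3 push(57), leaving stack <54,49,57>
4. op4 pop() → 57, leaving stack <54,49>
5. op5 push(18), leaving stack <54,49,18>
6. op7 pop() → 18, leaving stack <54,49>
7. op6 push(32), leaving stack <54,49,32>

linearizable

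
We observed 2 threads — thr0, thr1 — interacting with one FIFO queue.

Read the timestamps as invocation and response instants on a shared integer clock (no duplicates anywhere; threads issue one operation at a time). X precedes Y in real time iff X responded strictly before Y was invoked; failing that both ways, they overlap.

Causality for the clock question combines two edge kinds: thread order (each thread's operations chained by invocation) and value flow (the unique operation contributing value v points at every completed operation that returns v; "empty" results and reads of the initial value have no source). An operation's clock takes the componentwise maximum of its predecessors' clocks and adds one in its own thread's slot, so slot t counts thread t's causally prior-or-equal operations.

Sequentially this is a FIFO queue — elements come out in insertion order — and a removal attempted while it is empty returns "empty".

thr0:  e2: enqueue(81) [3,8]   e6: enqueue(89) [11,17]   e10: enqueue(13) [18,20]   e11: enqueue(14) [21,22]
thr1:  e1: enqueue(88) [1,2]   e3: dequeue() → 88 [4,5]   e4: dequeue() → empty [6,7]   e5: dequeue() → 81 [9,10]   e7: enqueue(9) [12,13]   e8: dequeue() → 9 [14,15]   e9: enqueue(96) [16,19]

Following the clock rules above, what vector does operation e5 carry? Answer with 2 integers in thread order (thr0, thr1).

(1, 4)

invoked at 1, e1 has no predecessors; its own thr1 bump gives (0, 1)
invoked at 3, e2 has no predecessors; its own thr0 bump gives (1, 0)
merge at e3 (invoked 4): VC(e1)=(0, 1), own-thread bump on thr1 → (0, 2)
merge at e6 (invoked 11): VC(e2)=(1, 0), own-thread bump on thr0 → (2, 0)
merge at e4 (invoked 6): VC(e3)=(0, 2), own-thread bump on thr1 → (0, 3)
merge at e10 (invoked 18): VC(e6)=(2, 0), own-thread bump on thr0 → (3, 0)
merge at e11 (invoked 21): VC(e10)=(3, 0), own-thread bump on thr0 → (4, 0)
merge at e5 (invoked 9): VC(e2)=(1, 0), VC(e4)=(0, 3), own-thread bump on thr1 → (1, 4)
merge at e7 (invoked 12): VC(e5)=(1, 4), own-thread bump on thr1 → (1, 5)
merge at e8 (invoked 14): VC(e7)=(1, 5), own-thread bump on thr1 → (1, 6)
merge at e9 (invoked 16): VC(e8)=(1, 6), own-thread bump on thr1 → (1, 7)
target: VC(e5) = (1, 4)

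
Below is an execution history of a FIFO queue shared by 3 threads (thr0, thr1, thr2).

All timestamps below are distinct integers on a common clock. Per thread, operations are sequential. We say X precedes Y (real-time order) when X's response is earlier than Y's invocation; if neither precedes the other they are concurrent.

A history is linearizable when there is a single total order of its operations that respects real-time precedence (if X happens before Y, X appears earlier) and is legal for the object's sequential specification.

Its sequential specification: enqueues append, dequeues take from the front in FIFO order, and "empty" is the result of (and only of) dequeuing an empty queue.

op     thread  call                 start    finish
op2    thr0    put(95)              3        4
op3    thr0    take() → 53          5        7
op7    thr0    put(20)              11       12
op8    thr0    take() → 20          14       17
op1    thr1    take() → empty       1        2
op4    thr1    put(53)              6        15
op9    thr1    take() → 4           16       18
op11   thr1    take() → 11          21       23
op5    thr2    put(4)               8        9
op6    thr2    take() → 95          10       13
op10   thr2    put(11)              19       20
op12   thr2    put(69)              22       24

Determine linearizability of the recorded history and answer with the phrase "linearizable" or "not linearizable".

prefix check: 1..6 passes, 1..7 fails once op3's time-7 response joins
one real-time candidate order over the 3 completed operations — the FIFO queue replay rejects it
include/drop combinations of the 1 pending operation (op4) were all tried; none helps
take op1, op2, op3 (pending dropped): step 3 already fails, because op3 take() → 53 cannot occur there

not linearizable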